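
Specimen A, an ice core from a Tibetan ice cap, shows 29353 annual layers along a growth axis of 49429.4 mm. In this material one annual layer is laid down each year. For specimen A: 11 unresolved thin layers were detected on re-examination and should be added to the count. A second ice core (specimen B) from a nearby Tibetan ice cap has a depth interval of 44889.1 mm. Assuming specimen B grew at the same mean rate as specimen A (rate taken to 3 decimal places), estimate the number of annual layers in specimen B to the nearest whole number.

Specimen A: after corrections the count is 29353 + 11 = 29364 annual layers.
A: 49429.4 mm over 29364 years gives 49429.4 / 29364 ≈ 1.683 mm/year.
Specimen B: 44889.1 mm / 1.683 mm per year = 26672.07 years ≈ 26672 annual layers.

26672 annual layers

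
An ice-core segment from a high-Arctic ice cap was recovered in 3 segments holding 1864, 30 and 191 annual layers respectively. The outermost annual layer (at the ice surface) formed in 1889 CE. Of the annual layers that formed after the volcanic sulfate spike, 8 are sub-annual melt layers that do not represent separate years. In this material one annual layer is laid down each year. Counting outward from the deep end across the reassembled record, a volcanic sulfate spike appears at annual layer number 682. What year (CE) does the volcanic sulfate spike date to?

Total annual layers = 1864 + 30 + 191 = 2085.
2085 − 682 = 1403 annual layers lie beyond the volcanic sulfate spike toward the ice surface.
Excluding 8 false annual layers: 1403 − 8 = 1395.
Counting back 1395 years from 1889 CE places the volcanic sulfate spike in 1889 − 1395 = 494 CE.

494 CE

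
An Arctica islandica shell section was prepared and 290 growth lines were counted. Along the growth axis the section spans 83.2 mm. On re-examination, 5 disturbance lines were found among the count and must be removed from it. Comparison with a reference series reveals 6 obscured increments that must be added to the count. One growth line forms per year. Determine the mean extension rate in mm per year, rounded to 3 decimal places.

Adjusted count: 290 − 5 + 6 = 291 growth lines.
83.2 mm over 291 years gives 83.2 / 291 ≈ 0.286 mm per year.

0.286 mm per year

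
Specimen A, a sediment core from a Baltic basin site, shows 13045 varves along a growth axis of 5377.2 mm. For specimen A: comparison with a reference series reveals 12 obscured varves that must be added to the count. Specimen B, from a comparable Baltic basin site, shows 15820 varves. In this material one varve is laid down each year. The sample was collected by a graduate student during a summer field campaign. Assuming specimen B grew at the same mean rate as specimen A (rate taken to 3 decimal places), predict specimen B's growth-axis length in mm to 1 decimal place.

Specimen A: after corrections the count is 13045 + 12 = 13057 varves.
A: Extension rate ≈ 5377.2 / 13057 = 0.412 mm/year.
B's length ≈ 0.412 × 15820 = 6517.8 mm.

6517.8 mm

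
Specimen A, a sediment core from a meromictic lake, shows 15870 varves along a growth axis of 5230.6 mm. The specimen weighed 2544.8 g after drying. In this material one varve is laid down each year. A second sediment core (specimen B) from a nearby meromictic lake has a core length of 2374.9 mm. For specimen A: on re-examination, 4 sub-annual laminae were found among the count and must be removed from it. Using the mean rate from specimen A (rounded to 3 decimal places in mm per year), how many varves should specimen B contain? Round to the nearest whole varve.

7197 varves

Specimen A: adjusted count: 15870 − 4 = 15866 varves.
A: Mean rate = 5230.6 mm / 15866 years ≈ 0.330 mm/year.
B spans 2374.9 / 0.330 = 7196.67 years ≈ 7197 varves.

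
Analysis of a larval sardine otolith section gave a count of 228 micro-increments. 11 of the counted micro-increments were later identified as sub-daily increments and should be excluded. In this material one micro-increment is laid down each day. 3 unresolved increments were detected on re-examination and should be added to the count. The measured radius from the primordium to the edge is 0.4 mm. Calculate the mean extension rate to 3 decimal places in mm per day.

True micro-increment count = 228 − 11 + 3 = 220.
0.4 mm over 220 days gives 0.4 / 220 ≈ 0.002 mm per day.

0.002 mm per day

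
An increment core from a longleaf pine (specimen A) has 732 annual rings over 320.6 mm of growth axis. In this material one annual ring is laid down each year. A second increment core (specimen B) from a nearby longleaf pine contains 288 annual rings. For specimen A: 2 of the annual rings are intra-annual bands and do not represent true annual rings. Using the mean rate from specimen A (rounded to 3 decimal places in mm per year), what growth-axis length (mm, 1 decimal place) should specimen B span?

126.4 mm

Specimen A: after corrections the count is 732 − 2 = 730 annual rings.
A: Extension rate ≈ 320.6 / 730 = 0.439 mm/year.
Length of B = 0.439 × 288 = 126.4 mm.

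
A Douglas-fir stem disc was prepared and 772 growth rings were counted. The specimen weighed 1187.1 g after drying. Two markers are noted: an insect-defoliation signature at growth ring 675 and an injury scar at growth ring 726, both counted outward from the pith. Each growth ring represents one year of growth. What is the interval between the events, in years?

51 yr

Separation: 726 − 675 = 51 growth rings.
That is 51 years at one growth ring per year.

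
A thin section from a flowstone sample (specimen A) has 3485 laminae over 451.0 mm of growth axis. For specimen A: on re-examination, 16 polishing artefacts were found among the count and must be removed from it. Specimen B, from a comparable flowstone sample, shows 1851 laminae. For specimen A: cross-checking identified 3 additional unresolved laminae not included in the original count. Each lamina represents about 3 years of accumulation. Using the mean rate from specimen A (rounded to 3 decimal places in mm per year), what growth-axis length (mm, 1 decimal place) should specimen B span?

Specimen A: true lamina count = 3485 − 16 + 3 = 3472.
Specimen A: at 3 years per lamina, 3472 × 3 = 10416 years.
A: Mean rate = 451.0 mm / 10416 years ≈ 0.043 mm/yr.
Specimen B: multiplying by 3 years per lamina: 1851 × 3 = 5553 years. Length of B = 0.043 × 5553 = 238.8 mm.

238.8 mm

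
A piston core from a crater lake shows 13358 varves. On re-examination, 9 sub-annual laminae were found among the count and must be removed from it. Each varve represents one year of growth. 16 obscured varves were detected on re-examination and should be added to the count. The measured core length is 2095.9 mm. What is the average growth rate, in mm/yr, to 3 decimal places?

After corrections the count is 13358 − 9 + 16 = 13365 varves.
Mean rate = 2095.9 mm / 13365 years ≈ 0.157 mm/yr.

0.157 mm/yr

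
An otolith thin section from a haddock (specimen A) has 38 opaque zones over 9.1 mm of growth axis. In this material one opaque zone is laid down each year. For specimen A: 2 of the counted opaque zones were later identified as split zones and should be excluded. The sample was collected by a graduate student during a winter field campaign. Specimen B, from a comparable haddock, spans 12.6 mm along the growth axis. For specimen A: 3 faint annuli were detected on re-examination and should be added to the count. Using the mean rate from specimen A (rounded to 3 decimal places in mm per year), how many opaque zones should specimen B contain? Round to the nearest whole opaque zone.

Specimen A: after corrections the count is 38 − 2 + 3 = 39 opaque zones.
A: Mean rate = 9.1 mm / 39 years ≈ 0.233 mm per year.
B spans 12.6 / 0.233 = 54.08 years ≈ 54 opaque zones.

54 opaque zones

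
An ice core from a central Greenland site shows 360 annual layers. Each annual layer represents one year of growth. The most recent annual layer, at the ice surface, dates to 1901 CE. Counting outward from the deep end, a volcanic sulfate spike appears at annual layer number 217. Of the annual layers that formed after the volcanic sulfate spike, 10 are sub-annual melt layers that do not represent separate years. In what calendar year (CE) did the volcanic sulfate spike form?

1768 CE

360 − 217 = 143 annual layers lie beyond the volcanic sulfate spike toward the ice surface.
143 − 10 false = 133 true annual layers after the volcanic sulfate spike.
1901 − 133 = 1768 CE.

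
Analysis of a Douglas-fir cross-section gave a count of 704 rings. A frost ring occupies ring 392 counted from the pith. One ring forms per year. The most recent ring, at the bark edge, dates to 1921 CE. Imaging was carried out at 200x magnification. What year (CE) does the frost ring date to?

704 − 392 = 312 rings lie beyond the frost ring toward the bark edge.
1921 − 312 = 1609 CE.

1609 CE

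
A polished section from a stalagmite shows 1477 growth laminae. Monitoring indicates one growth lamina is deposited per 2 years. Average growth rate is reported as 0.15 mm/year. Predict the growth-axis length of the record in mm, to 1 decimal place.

443.1 mm

1477 growth laminae at 2 years each span 1477 × 2 = 2954 years.
Length ≈ 0.15 × 2954 = 443.1 mm.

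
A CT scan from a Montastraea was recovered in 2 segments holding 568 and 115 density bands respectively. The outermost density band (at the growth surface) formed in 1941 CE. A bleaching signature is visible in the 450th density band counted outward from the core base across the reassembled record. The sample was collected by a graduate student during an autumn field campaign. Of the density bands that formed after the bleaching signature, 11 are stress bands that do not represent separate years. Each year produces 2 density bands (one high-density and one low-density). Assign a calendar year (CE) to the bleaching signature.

1830 CE

Total density bands = 568 + 115 = 683.
The bleaching signature sits at density band 450 from the core base, so 683 − 450 = 233 density bands formed after it.
233 − 11 false = 222 true density bands after the bleaching signature.
With 2 density bands per year, 222 / 2 = 111 years.
1941 − 111 = 1830 CE.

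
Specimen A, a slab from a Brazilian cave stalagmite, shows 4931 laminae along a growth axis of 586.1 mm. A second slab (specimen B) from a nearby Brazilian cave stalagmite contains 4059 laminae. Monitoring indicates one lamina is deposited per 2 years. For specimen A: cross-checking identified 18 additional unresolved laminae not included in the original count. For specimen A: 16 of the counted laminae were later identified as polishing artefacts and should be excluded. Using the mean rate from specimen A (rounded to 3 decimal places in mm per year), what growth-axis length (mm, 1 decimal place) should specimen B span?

479.0 mm

Specimen A: true lamina count = 4931 − 16 + 18 = 4933.
Specimen A: multiplying by 2 years per lamina: 4933 × 2 = 9866 years.
A: 586.1 mm over 9866 years gives 586.1 / 9866 ≈ 0.059 mm per year.
Specimen B: at 2 years per lamina, 4059 × 2 = 8118 years. B's length ≈ 0.059 × 8118 = 479.0 mm.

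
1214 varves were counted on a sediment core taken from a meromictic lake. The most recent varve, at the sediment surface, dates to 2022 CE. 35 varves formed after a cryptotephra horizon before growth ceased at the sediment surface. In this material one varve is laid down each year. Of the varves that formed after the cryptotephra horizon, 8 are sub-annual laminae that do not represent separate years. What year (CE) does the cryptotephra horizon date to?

1995 CE

There are 35 varves younger than the cryptotephra horizon.
Excluding 8 false varves: 35 − 8 = 27.
2022 − 27 = 1995 CE.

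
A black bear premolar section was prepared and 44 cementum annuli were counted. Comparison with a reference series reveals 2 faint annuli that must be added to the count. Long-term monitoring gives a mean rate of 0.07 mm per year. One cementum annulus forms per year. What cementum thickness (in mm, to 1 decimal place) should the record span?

After corrections the count is 44 + 2 = 46 cementum annuli.
46 years at 0.07 mm/year gives 0.07 × 46 = 3.2 mm.

3.2 mm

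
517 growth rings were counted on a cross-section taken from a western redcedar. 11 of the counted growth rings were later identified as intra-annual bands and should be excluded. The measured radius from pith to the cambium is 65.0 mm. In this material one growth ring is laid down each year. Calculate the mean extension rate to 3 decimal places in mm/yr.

True growth ring count = 517 − 11 = 506.
Mean rate = 65.0 mm / 506 years ≈ 0.128 mm/yr.

0.128 mm/yr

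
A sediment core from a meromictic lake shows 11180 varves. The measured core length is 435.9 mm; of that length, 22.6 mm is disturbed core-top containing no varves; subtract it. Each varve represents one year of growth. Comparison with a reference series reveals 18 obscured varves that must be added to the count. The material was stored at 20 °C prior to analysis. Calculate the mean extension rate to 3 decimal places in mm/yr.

0.037 mm/yr

Adjusted count: 11180 + 18 = 11198 varves.
Net length = 435.9 − 22.6 = 413.3 mm.
Mean rate = 413.3 mm / 11198 years ≈ 0.037 mm/yr.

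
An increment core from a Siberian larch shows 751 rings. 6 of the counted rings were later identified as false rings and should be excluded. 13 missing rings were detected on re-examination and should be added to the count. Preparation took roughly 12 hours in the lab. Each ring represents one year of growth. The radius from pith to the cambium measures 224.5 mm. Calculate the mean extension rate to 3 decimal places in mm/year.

Correcting the raw count gives 751 − 6 + 13 = 758 true rings.
224.5 mm over 758 years gives 224.5 / 758 ≈ 0.296 mm/year.

0.296 mm/year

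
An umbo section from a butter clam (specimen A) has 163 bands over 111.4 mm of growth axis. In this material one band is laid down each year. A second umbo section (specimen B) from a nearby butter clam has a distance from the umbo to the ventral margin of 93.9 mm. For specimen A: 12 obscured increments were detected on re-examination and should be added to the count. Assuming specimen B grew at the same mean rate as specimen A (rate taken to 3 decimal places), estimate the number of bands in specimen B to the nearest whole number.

Specimen A: correcting the raw count gives 163 + 12 = 175 true bands.
A: Extension rate ≈ 111.4 / 175 = 0.637 mm/yr.
Specimen B: 93.9 mm / 0.637 mm per year = 147.41 years ≈ 147 bands.

147 bands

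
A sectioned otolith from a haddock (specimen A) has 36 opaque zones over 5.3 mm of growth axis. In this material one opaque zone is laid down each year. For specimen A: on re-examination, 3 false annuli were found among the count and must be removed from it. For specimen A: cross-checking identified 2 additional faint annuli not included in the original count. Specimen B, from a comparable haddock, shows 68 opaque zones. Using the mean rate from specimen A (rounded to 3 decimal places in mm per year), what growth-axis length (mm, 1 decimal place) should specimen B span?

10.3 mm

Specimen A: adjusted count: 36 − 3 + 2 = 35 opaque zones.
A: 5.3 mm over 35 years gives 5.3 / 35 ≈ 0.151 mm/year.
Length of B = 0.151 × 68 = 10.3 mm.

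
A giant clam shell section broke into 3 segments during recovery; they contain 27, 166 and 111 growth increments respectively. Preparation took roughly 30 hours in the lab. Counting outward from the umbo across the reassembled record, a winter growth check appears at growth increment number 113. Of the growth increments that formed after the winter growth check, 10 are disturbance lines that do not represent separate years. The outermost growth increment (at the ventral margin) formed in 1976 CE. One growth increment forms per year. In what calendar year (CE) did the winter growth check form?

Total growth increments = 27 + 166 + 111 = 304.
Between growth increment 113 and the ventral margin there are 304 − 113 = 191 growth increments.
Removing the 10 false growth increments leaves 191 − 10 = 181 true growth increments beyond the winter growth check.
Counting back 181 years from 1976 CE places the winter growth check in 1976 − 181 = 1795 CE.

1795 CE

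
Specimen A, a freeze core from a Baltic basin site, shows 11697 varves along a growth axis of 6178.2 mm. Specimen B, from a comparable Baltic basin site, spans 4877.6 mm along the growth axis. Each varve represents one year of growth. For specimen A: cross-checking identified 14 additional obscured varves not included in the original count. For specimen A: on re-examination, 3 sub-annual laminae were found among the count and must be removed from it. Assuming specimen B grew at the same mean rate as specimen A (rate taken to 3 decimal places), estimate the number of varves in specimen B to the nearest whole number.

9238 varves

Specimen A: correcting the raw count gives 11697 − 3 + 14 = 11708 true varves.
A: Mean rate = 6178.2 mm / 11708 years ≈ 0.528 mm/yr.
Specimen B: 4877.6 mm / 0.528 mm per year = 9237.88 years ≈ 9238 varves.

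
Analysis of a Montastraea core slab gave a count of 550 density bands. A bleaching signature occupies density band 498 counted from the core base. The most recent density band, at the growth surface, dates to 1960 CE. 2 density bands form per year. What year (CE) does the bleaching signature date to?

The bleaching signature sits at density band 498 from the core base, so 550 − 498 = 52 density bands formed after it.
52 density bands at 2 per year is 52 / 2 = 26 years.
Counting back 26 years from 1960 CE places the bleaching signature in 1960 − 26 = 1934 CE.

1934 CE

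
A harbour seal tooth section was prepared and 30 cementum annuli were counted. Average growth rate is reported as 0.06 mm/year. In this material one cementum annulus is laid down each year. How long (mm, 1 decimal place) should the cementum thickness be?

The record spans 30 years at 0.06 mm per year.
Length ≈ 0.06 × 30 = 1.8 mm.

1.8 mm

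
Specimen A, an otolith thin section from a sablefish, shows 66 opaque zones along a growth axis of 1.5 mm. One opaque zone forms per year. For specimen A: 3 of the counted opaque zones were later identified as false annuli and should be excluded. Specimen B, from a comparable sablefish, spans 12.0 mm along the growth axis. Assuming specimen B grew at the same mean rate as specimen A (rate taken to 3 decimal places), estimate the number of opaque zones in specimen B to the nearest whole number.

Specimen A: adjusted count: 66 − 3 = 63 opaque zones.
A: Extension rate ≈ 1.5 / 63 = 0.024 mm per year.
B spans 12.0 / 0.024 = 500.00 years ≈ 500 opaque zones.

500 opaque zones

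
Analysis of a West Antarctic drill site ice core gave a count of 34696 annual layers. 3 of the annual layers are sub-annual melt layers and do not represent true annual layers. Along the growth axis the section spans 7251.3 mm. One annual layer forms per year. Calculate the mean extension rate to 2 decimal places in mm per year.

Correcting the raw count gives 34696 − 3 = 34693 true annual layers.
Extension rate ≈ 7251.3 / 34693 = 0.21 mm per year.

0.21 mm per year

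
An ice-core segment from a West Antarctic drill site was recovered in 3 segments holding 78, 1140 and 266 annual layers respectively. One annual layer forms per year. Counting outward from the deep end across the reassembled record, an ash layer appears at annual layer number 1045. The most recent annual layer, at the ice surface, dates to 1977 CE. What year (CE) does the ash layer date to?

Total annual layers = 78 + 1140 + 266 = 1484.
Between annual layer 1045 and the ice surface there are 1484 − 1045 = 439 annual layers.
1977 − 439 = 1538 CE.

1538 CE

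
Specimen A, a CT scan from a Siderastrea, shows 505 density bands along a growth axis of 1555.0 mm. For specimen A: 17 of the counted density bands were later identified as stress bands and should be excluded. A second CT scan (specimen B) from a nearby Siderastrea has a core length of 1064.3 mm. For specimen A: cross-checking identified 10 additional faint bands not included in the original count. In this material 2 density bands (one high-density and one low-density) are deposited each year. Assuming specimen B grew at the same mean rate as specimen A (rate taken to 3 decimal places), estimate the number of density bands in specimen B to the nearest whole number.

341 density bands

Specimen A: after corrections the count is 505 − 17 + 10 = 498 density bands.
Specimen A: 498 density bands at 2 per year is 498 / 2 = 249 years.
A: Extension rate ≈ 1555.0 / 249 = 6.245 mm/yr.
B spans 1064.3 / 6.245 = 170.42 years; at 2 density bands per year that is 170.42 × 2 ≈ 341 density bands.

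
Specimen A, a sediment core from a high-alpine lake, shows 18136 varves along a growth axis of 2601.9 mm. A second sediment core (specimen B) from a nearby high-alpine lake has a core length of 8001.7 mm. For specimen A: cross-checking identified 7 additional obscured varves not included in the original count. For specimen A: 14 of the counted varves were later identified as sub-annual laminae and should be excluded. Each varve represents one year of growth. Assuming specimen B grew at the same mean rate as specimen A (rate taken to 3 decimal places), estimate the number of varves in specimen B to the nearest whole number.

55567 varves

Specimen A: correcting the raw count gives 18136 − 14 + 7 = 18129 true varves.
A: Mean rate = 2601.9 mm / 18129 years ≈ 0.144 mm/yr.
B spans 8001.7 / 0.144 = 55567.36 years ≈ 55567 varves.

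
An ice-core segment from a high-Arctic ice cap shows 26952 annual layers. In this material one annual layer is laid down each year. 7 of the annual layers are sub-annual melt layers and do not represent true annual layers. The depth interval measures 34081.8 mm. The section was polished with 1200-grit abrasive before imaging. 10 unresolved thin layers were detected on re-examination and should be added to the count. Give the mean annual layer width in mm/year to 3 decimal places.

Adjusted count: 26952 − 7 + 10 = 26955 annual layers.
Mean rate = 34081.8 mm / 26955 years ≈ 1.264 mm/year.

1.264 mm/year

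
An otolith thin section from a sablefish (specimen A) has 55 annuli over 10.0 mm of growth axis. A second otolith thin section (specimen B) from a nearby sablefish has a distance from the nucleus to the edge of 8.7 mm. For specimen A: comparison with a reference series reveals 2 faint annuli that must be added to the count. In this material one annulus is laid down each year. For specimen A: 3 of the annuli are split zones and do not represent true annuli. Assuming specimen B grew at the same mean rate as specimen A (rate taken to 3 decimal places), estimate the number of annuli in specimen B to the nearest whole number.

Specimen A: true annulus count = 55 − 3 + 2 = 54.
A: Extension rate ≈ 10.0 / 54 = 0.185 mm/year.
Specimen B: 8.7 mm / 0.185 mm per year = 47.03 years ≈ 47 annuli.

47 annuli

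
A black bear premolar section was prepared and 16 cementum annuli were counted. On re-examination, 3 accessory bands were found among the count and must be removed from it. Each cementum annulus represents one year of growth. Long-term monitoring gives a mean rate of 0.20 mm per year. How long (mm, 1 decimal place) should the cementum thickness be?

2.6 mm

After corrections the count is 16 − 3 = 13 cementum annuli.
Length ≈ 0.20 × 13 = 2.6 mm.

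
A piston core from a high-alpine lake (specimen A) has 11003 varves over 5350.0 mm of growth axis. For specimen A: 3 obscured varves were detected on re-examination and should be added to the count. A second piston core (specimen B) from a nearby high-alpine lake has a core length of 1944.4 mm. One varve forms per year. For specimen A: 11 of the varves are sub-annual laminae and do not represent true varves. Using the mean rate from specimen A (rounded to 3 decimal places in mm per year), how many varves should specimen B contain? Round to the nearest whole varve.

3993 varves

Specimen A: adjusted count: 11003 − 11 + 3 = 10995 varves.
A: Mean rate = 5350.0 mm / 10995 years ≈ 0.487 mm per year.
Specimen B: 1944.4 mm / 0.487 mm per year = 3992.61 years ≈ 3993 varves.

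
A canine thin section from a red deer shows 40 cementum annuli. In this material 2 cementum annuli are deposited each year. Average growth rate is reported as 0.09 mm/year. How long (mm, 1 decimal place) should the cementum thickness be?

1.8 mm

40 cementum annuli at 2 per year is 40 / 2 = 20 years.
Predicted length = 0.09 mm/year × 20 years = 1.8 mm.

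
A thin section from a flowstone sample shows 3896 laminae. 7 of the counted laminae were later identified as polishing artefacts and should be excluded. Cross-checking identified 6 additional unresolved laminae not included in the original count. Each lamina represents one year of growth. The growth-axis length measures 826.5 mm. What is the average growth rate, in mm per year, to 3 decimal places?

After corrections the count is 3896 − 7 + 6 = 3895 laminae.
Mean rate = 826.5 mm / 3895 years ≈ 0.212 mm per year.

0.212 mm per year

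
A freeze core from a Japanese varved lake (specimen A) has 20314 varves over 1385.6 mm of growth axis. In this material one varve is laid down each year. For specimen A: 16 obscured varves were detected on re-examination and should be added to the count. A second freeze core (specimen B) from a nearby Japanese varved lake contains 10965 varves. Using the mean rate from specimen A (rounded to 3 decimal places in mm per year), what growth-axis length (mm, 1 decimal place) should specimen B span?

745.6 mm

Specimen A: adjusted count: 20314 + 16 = 20330 varves.
A: Extension rate ≈ 1385.6 / 20330 = 0.068 mm/yr.
Length of B = 0.068 × 10965 = 745.6 mm.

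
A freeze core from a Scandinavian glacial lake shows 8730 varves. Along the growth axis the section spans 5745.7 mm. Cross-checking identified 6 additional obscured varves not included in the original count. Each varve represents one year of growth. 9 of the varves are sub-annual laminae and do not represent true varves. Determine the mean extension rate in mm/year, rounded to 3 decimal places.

0.658 mm/year

Correcting the raw count gives 8730 − 9 + 6 = 8727 true varves.
5745.7 mm over 8727 years gives 5745.7 / 8727 ≈ 0.658 mm/year.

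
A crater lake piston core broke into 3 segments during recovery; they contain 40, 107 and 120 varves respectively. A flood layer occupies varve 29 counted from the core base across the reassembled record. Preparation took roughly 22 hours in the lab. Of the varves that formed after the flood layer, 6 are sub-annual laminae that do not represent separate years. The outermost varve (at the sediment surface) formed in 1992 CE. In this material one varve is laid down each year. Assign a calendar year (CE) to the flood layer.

Total varves = 40 + 107 + 120 = 267.
The flood layer sits at varve 29 from the core base, so 267 − 29 = 238 varves formed after it.
Excluding 6 false varves: 238 − 6 = 232.
Counting back 232 years from 1992 CE places the flood layer in 1992 − 232 = 1760 CE.

1760 CE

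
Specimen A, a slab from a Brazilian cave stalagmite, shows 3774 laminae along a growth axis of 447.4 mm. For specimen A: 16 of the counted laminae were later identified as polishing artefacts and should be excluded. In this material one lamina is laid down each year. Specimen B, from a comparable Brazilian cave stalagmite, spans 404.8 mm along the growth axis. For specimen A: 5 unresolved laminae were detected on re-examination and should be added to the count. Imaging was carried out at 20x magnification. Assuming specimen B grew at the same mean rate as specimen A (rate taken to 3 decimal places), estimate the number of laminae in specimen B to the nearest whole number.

Specimen A: true lamina count = 3774 − 16 + 5 = 3763.
A: Mean rate = 447.4 mm / 3763 years ≈ 0.119 mm/yr.
Specimen B: 404.8 mm / 0.119 mm per year = 3401.68 years ≈ 3402 laminae.

3402 laminae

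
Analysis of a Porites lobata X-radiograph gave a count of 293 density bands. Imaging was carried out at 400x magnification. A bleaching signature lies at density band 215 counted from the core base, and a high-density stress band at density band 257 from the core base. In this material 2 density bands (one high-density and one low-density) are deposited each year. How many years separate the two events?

21 years

Separation: 257 − 215 = 42 density bands.
With 2 density bands per year, 42 / 2 = 21 years.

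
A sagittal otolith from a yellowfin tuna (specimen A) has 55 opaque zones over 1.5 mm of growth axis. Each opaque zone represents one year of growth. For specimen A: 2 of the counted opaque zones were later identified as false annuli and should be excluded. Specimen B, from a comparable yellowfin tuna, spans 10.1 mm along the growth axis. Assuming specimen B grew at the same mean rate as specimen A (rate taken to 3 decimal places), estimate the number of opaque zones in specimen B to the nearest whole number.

361 opaque zones

Specimen A: after corrections the count is 55 − 2 = 53 opaque zones.
A: Extension rate ≈ 1.5 / 53 = 0.028 mm/year.
B spans 10.1 / 0.028 = 360.71 years ≈ 361 opaque zones.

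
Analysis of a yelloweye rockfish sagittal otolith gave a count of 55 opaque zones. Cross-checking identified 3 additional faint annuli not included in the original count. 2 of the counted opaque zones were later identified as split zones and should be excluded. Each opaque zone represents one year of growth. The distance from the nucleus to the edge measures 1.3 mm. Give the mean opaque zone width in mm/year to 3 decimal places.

True opaque zone count = 55 − 2 + 3 = 56.
Mean rate = 1.3 mm / 56 years ≈ 0.023 mm/year.

0.023 mm/year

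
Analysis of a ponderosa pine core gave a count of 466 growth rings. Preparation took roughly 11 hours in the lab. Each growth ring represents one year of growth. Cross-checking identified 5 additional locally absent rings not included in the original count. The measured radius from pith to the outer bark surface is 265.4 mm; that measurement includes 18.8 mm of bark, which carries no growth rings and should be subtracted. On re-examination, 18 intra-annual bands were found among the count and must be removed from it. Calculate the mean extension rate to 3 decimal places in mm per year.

0.544 mm per year

After corrections the count is 466 − 18 + 5 = 453 growth rings.
Net length = 265.4 − 18.8 = 246.6 mm.
Extension rate ≈ 246.6 / 453 = 0.544 mm per year.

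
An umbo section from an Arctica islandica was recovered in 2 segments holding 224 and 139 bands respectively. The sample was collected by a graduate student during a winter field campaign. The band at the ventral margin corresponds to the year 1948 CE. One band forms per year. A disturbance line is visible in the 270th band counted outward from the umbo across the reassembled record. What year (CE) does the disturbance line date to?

Total bands = 224 + 139 = 363.
Between band 270 and the ventral margin there are 363 − 270 = 93 bands.
1948 − 93 = 1855 CE.

1855 CE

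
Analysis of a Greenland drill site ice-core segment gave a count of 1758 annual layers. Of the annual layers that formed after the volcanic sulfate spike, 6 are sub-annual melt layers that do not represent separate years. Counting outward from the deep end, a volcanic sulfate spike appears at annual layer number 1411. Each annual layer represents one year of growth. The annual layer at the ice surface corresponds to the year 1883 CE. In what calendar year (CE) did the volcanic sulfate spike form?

The volcanic sulfate spike sits at annual layer 1411 from the deep end, so 1758 − 1411 = 347 annual layers formed after it.
347 − 6 false = 341 true annual layers after the volcanic sulfate spike.
The annual layer at the ice surface is 1883 CE, so the volcanic sulfate spike dates to 1883 − 341 = 1542 CE.

1542 CE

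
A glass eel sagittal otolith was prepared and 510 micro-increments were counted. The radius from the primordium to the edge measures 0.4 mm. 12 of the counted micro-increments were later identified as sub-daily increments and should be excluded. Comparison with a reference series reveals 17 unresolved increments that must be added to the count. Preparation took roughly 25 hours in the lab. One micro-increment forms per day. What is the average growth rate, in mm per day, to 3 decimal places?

True micro-increment count = 510 − 12 + 17 = 515.
Extension rate ≈ 0.4 / 515 = 0.001 mm per day.

0.001 mm per day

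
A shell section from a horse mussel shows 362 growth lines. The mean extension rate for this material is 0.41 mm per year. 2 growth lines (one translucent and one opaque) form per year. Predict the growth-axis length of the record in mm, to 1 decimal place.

74.2 mm

362 growth lines at 2 per year is 362 / 2 = 181 years.
Length ≈ 0.41 × 181 = 74.2 mm.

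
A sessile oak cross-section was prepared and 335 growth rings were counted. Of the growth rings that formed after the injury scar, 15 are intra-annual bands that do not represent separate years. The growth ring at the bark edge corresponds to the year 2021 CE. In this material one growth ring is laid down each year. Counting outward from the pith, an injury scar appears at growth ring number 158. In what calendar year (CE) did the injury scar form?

1859 CE

Between growth ring 158 and the bark edge there are 335 − 158 = 177 growth rings.
Excluding 15 false growth rings: 177 − 15 = 162.
The growth ring at the bark edge is 2021 CE, so the injury scar dates to 2021 − 162 = 1859 CE.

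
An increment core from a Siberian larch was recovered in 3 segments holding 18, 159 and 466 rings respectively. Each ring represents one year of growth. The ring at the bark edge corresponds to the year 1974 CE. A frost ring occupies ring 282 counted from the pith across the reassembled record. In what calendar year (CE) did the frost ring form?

1613 CE

Total rings = 18 + 159 + 466 = 643.
Between ring 282 and the bark edge there are 643 − 282 = 361 rings.
The ring at the bark edge is 1974 CE, so the frost ring dates to 1974 − 361 = 1613 CE.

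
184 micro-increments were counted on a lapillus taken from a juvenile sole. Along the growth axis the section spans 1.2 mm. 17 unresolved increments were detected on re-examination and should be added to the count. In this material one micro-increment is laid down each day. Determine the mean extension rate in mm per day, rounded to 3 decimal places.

0.006 mm per day

True micro-increment count = 184 + 17 = 201.
Extension rate ≈ 1.2 / 201 = 0.006 mm per day.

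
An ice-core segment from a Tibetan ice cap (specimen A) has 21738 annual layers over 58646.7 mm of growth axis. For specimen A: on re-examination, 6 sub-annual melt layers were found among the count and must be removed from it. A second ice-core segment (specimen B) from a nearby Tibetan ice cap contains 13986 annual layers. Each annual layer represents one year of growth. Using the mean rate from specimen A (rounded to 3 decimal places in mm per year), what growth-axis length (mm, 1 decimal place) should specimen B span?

37748.2 mm

Specimen A: adjusted count: 21738 − 6 = 21732 annual layers.
A: Extension rate ≈ 58646.7 / 21732 = 2.699 mm/yr.
B's length ≈ 2.699 × 13986 = 37748.2 mm.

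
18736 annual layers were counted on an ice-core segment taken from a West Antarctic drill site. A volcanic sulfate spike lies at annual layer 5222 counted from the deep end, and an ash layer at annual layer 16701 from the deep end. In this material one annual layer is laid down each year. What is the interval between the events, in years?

The two markers are separated by 16701 − 5222 = 11479 annual layers.
One annual layer per year makes the interval 11479 years.

11479 yr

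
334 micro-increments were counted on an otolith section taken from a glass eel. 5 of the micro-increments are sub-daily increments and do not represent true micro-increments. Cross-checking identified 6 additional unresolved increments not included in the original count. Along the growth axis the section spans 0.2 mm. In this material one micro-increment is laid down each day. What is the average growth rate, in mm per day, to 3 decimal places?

After corrections the count is 334 − 5 + 6 = 335 micro-increments.
Mean rate = 0.2 mm / 335 days ≈ 0.001 mm per day.

0.001 mm per day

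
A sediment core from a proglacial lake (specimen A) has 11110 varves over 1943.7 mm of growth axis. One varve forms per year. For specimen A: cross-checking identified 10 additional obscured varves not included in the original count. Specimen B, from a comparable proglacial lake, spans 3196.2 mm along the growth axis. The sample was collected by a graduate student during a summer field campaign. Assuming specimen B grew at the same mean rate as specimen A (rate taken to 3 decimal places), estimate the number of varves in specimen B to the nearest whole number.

18264 varves

Specimen A: adjusted count: 11110 + 10 = 11120 varves.
A: Extension rate ≈ 1943.7 / 11120 = 0.175 mm per year.
Specimen B: 3196.2 mm / 0.175 mm per year = 18264.00 years ≈ 18264 varves.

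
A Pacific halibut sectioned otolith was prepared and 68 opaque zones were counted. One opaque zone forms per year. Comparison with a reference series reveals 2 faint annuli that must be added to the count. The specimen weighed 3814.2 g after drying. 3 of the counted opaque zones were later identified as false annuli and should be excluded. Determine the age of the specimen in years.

67 years

True opaque zone count = 68 − 3 + 2 = 67.
At one opaque zone per year, that is 67 years.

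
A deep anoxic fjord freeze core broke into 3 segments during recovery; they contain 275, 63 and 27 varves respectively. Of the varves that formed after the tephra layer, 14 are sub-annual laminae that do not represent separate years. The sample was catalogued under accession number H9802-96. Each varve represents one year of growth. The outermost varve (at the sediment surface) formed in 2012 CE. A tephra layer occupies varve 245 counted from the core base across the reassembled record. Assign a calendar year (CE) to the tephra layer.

1906 CE

Total varves = 275 + 63 + 27 = 365.
365 − 245 = 120 varves lie beyond the tephra layer toward the sediment surface.
120 − 14 false = 106 true varves after the tephra layer.
The varve at the sediment surface is 2012 CE, so the tephra layer dates to 2012 − 106 = 1906 CE.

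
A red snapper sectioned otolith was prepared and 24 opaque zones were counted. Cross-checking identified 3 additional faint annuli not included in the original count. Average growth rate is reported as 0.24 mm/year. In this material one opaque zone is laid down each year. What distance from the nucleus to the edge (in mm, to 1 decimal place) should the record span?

6.5 mm

True opaque zone count = 24 + 3 = 27.
27 years at 0.24 mm/year gives 0.24 × 27 = 6.5 mm.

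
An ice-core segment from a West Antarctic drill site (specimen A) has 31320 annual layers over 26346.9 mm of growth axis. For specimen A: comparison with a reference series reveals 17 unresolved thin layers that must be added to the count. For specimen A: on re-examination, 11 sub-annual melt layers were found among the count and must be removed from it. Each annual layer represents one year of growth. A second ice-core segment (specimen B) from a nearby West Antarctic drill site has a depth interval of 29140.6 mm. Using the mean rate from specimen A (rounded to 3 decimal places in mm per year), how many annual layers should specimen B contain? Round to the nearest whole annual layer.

Specimen A: after corrections the count is 31320 − 11 + 17 = 31326 annual layers.
A: Mean rate = 26346.9 mm / 31326 years ≈ 0.841 mm/yr.
B spans 29140.6 / 0.841 = 34649.94 years ≈ 34650 annual layers.

34650 annual layers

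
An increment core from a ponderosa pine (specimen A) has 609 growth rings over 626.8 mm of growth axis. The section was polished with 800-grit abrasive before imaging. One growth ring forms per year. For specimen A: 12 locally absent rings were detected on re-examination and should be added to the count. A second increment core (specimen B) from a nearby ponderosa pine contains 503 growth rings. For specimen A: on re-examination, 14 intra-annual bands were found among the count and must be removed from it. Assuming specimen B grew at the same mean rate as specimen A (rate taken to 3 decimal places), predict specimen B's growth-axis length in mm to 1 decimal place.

Specimen A: true growth ring count = 609 − 14 + 12 = 607.
A: Mean rate = 626.8 mm / 607 years ≈ 1.033 mm/yr.
For B, 1.033 mm/year × 503 years = 519.6 mm.

519.6 mm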